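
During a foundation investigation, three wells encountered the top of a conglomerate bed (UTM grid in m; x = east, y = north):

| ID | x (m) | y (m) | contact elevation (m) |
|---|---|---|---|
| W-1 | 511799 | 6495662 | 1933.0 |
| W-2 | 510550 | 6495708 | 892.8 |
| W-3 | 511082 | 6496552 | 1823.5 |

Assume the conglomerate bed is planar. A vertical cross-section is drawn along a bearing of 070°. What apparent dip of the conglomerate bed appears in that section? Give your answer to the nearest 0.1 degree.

44.9°

Let the plane be z = a·x + b·y + c.
W-2−W-1: −1249a + 46b = −1040.2;  W-3−W-1: −717a + 890b = −109.5.
Solving gives a = 0.85362, b = 0.56466.
Unit vector along 070° is (sin 70°, cos 70°) = (0.9397, 0.3420).
Slope in that direction = a·(0.9397) + b·(0.3420) = 0.99527.
Apparent dip = arctan|0.99527| = 44.9° (true dip is 45.7°, so apparent ≤ true as expected).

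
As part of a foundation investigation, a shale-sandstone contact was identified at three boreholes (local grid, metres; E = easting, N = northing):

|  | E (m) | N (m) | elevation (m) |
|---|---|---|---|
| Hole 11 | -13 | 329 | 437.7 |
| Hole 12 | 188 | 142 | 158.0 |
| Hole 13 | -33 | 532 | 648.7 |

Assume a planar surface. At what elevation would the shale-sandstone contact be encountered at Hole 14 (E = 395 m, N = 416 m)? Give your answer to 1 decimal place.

333.4 m

Two edge vectors: Hole 11→Hole 12 = (201, -187, -279.7), Hole 11→Hole 13 = (-20, 203, 211).
Normal n = (Hole 11→Hole 12) × (Hole 11→Hole 13) = (17322.1, -36817, 37063).
So ∂z/∂E = −n_x/n_z = −0.46737 and ∂z/∂N = −n_y/n_z = 0.99336.
Intercept c from Hole 11: 437.7 − 6.08 − 326.82 = 104.81.
At (395, 416): z = −184.6 + 413.2 + 104.81 = 333.4 m.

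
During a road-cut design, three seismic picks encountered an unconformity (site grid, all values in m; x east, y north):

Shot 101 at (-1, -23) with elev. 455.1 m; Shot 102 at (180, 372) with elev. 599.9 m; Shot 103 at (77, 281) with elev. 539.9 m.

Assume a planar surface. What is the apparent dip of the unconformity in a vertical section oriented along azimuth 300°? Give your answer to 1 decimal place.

16.3°

Let the plane be z = a·x + b·y + c.
Shot 102−Shot 101: 181a + 395b = 144.8;  Shot 103−Shot 101: 78a + 304b = 84.8.
Solving gives a = 0.43459, b = 0.16744.
Unit vector along 300° is (sin 300°, cos 300°) = (-0.8660, 0.5000).
Slope in that direction = a·(-0.8660) + b·(0.5000) = −0.29265.
Apparent dip = arctan|0.29265| = 16.3° (true dip is 25.0°, so apparent ≤ true as expected).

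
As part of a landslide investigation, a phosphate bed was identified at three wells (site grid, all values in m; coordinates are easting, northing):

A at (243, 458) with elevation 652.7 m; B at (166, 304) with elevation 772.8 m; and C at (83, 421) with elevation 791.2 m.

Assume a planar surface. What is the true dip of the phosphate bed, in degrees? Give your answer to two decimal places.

40.98°

Let the plane be z = a·easting + b·northing + c.
B−A: −77a − 154b = 120.1;  C−A: −160a − 37b = 138.5.
Solving gives a = −0.77487, b = −0.39243.
Gradient magnitude |∇z| = √(a² + b²) = √(0.60043 + 0.15400) = 0.86858.
True dip = arctan(0.86858) = 40.98°, dipping toward ENE (azimuth ≈ 063°).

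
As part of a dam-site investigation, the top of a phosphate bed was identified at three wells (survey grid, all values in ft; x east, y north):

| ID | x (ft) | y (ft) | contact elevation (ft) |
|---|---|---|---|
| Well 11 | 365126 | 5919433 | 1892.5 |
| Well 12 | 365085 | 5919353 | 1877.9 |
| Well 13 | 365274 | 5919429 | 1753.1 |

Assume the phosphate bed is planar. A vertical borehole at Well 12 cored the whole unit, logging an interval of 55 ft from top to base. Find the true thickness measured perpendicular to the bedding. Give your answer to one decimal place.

Two edge vectors: Well 11→Well 12 = (-41, -80, -14.6), Well 11→Well 13 = (148, -4, -139.4).
Normal n = (Well 11→Well 12) × (Well 11→Well 13) = (11093.6, -7876.2, 12004).
So ∂z/∂x = −n_x/n_z = −0.92416 and ∂z/∂y = −n_y/n_z = 0.65613.
|∇z| = √(a²+b²) = 1.13339, so dip δ = arctan(1.13339) = 48.58°.
True thickness = vertical thickness × cos δ = 55 × cos 48.58° = 36.4 ft.

36.4 ft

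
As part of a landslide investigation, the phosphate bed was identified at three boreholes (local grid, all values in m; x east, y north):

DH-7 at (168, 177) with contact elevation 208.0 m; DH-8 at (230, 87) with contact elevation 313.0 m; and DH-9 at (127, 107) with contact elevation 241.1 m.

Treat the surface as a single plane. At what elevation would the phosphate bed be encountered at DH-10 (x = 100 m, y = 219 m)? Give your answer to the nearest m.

138 m

Let the plane be z = a·x + b·y + c.
DH-8−DH-7: 62a − 90b = 105;  DH-9−DH-7: −41a − 70b = 33.1.
Solving gives a = 0.54433, b = −0.79168.
Then c = 208 − a·168 − b·177 = 256.68.
At (100, 219): z = 54.4 − 173.4 + 256.68 = 137.7 m.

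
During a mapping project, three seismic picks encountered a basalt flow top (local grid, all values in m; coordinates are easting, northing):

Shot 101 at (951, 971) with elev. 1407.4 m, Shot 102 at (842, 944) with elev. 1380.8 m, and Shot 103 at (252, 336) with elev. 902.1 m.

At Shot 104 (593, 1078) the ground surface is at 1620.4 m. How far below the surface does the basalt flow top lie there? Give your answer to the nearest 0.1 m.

158.6 m

Two edge vectors: Shot 101→Shot 102 = (-109, -27, -26.6), Shot 101→Shot 103 = (-699, -635, -505.3).
Normal n = (Shot 101→Shot 102) × (Shot 101→Shot 103) = (-3247.9, -36484.3, 50342).
So ∂z/∂easting = −n_x/n_z = 0.064517 and ∂z/∂northing = −n_y/n_z = 0.724729.
Intercept c from Shot 101: 1407.4 − 61.36 − 703.71 = 642.33.
At (593, 1078): z_contact = 38.26 + 781.26 + 642.33 = 1461.85 m.
Depth below ground = 1620.4 − 1461.85 = 158.6 m.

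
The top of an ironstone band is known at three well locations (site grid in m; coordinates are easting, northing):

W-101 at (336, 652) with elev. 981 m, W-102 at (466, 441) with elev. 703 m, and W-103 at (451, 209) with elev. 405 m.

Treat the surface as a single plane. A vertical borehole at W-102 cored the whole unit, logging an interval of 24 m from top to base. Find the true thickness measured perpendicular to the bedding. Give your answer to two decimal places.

14.71 m

Let the plane be z = a·easting + b·northing + c.
W-102−W-101: 130a − 211b = −278;  W-103−W-101: 115a − 443b = −576.
Solving gives a = −0.04855, b = 1.28762.
|∇z| = √(a²+b²) = 1.28854, so dip δ = arctan(1.28854) = 52.19°.
True thickness = vertical thickness × cos δ = 24 × cos 52.19° = 14.71 m.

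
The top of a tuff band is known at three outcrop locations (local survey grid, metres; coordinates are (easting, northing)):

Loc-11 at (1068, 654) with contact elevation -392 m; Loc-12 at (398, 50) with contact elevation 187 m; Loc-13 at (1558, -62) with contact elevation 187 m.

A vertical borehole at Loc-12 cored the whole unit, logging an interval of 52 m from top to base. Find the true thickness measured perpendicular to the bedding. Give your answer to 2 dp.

Two edge vectors: Loc-11→Loc-12 = (-670, -604, 579), Loc-11→Loc-13 = (490, -716, 579).
Normal n = (Loc-11→Loc-12) × (Loc-11→Loc-13) = (64848, 671640, 775680).
So ∂z/∂E = −n_x/n_z = −0.08360 and ∂z/∂N = −n_y/n_z = −0.86587.
|∇z| = √(a²+b²) = 0.86990, so dip δ = arctan(0.86990) = 41.02°.
True thickness = vertical thickness × cos δ = 52 × cos 41.02° = 39.23 m.

39.23 m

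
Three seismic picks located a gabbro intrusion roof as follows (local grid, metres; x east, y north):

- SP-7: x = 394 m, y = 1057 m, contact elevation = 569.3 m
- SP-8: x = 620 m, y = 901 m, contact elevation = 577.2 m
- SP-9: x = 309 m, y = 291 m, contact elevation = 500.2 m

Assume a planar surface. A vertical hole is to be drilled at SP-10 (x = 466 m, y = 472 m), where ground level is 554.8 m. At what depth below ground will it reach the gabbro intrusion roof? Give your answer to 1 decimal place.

Two edge vectors: SP-7→SP-8 = (226, -156, 7.9), SP-7→SP-9 = (-85, -766, -69.1).
Normal n = (SP-7→SP-8) × (SP-7→SP-9) = (16831, 14945.1, -186376).
So ∂z/∂x = −n_x/n_z = 0.090307 and ∂z/∂y = −n_y/n_z = 0.080188.
Intercept c from SP-7: 569.3 − 35.58 − 84.76 = 448.96.
At (466, 472): z_contact = 42.08 + 37.85 + 448.96 = 528.89 m.
Depth below ground = 554.8 − 528.89 = 25.9 m.

25.9 m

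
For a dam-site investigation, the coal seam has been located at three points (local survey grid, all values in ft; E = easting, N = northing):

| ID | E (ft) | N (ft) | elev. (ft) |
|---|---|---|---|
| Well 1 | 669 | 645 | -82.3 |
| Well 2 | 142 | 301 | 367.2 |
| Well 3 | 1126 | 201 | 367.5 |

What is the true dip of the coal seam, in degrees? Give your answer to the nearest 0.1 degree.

Let the plane be z = a·E + b·N + c.
Well 2−Well 1: −527a − 344b = 449.5;  Well 3−Well 1: 457a − 444b = 449.8.
Solving gives a = −0.11464, b = −1.13106.
Gradient magnitude |∇z| = √(a² + b²) = √(0.01314 + 1.27930) = 1.13685.
True dip = arctan(1.13685) = 48.7°, dipping toward N (azimuth ≈ 006°).

48.7°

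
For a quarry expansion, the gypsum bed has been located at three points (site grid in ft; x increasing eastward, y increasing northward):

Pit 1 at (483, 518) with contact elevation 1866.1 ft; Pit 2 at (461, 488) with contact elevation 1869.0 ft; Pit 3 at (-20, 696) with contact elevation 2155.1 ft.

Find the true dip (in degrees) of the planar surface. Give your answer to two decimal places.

28.71°

Two edge vectors: Pit 1→Pit 2 = (-22, -30, 2.9), Pit 1→Pit 3 = (-503, 178, 289).
Normal n = (Pit 1→Pit 2) × (Pit 1→Pit 3) = (-9186.2, 4899.3, -19006).
So ∂z/∂x = −n_x/n_z = −0.48333 and ∂z/∂y = −n_y/n_z = 0.25778.
Gradient magnitude |∇z| = √(a² + b²) = √(0.23361 + 0.06645) = 0.54778.
True dip = arctan(0.54778) = 28.71°, dipping toward ESE (azimuth ≈ 118°).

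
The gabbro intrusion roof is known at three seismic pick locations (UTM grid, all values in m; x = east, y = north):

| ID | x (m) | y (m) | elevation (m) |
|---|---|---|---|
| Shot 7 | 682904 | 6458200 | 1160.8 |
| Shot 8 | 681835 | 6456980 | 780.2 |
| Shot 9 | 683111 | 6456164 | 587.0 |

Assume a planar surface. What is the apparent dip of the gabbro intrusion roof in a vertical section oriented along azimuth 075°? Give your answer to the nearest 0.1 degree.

5.9°

Let the plane be z = a·x + b·y + c.
Shot 8−Shot 7: −1069a − 1220b = −380.6;  Shot 9−Shot 7: 207a − 2036b = −573.8.
Solving gives a = 0.03082, b = 0.28496.
Unit vector along 075° is (sin 75°, cos 75°) = (0.9659, 0.2588).
Slope in that direction = a·(0.9659) + b·(0.2588) = 0.10352.
Apparent dip = arctan|0.10352| = 5.9° (true dip is 16.0°, so apparent ≤ true as expected).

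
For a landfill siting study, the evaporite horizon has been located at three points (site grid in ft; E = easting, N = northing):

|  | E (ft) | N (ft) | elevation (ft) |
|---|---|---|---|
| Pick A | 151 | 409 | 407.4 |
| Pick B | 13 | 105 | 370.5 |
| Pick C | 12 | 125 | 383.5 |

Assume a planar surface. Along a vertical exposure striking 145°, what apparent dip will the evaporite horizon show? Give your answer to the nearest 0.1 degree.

47.5°

Let the plane be z = a·E + b·N + c.
Pick B−Pick A: −138a − 304b = −36.9;  Pick C−Pick A: −139a − 284b = −23.9.
Solving gives a = −1.04896, b = 0.59755.
Unit vector along 145° is (sin 145°, cos 145°) = (0.5736, -0.8192).
Slope in that direction = a·(0.5736) + b·(-0.8192) = −1.09114.
Apparent dip = arctan|1.09114| = 47.5° (true dip is 50.4°, so apparent ≤ true as expected).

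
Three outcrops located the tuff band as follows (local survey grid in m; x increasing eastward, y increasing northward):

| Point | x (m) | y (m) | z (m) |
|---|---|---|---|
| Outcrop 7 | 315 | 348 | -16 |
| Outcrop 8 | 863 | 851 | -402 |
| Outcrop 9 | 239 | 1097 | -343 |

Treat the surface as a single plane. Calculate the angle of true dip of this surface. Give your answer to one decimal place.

28.4°

Two edge vectors: Outcrop 7→Outcrop 8 = (548, 503, -386), Outcrop 7→Outcrop 9 = (-76, 749, -327).
Normal n = (Outcrop 7→Outcrop 8) × (Outcrop 7→Outcrop 9) = (124633, 208532, 448680).
So ∂z/∂x = −n_x/n_z = −0.27778 and ∂z/∂y = −n_y/n_z = −0.46477.
Gradient magnitude |∇z| = √(a² + b²) = √(0.07716 + 0.21601) = 0.54145.
True dip = arctan(0.54145) = 28.4°, dipping toward NNE (azimuth ≈ 031°).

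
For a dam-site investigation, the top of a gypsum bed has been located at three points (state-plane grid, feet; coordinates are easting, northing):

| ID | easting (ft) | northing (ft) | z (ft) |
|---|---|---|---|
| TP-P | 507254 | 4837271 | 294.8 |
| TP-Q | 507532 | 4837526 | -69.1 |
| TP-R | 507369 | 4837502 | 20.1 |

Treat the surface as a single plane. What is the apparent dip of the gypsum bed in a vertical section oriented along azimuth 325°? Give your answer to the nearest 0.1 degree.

Let the plane be z = a·easting + b·northing + c.
TP-Q−TP-P: 278a + 255b = −363.9;  TP-R−TP-P: 115a + 231b = −274.7.
Solving gives a = −0.40158, b = −0.98926.
Unit vector along 325° is (sin 325°, cos 325°) = (-0.5736, 0.8192).
Slope in that direction = a·(-0.5736) + b·(0.8192) = −0.58001.
Apparent dip = arctan|0.58001| = 30.1° (true dip is 46.9°, so apparent ≤ true as expected).

30.1°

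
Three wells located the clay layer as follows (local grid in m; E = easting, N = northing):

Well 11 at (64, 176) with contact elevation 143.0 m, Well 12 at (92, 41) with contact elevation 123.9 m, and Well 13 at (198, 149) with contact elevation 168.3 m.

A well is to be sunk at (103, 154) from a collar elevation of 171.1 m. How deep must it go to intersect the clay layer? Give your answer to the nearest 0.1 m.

Let the plane be z = a·E + b·N + c.
Well 12−Well 11: 28a − 135b = −19.1;  Well 13−Well 11: 134a − 27b = 25.3.
Solving gives a = 0.22679, b = 0.18852.
Then c = 143 − a·64 − b·176 = 95.31.
At (103, 154): z_contact = 23.36 + 29.03 + 95.31 = 147.70 m.
Depth below ground = 171.1 − 147.70 = 23.4 m.

23.4 m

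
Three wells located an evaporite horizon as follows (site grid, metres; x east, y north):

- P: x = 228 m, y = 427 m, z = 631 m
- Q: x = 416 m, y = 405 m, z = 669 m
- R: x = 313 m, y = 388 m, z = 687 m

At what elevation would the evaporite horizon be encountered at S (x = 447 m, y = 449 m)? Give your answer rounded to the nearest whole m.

Two edge vectors: P→Q = (188, -22, 38), P→R = (85, -39, 56).
Normal n = (P→Q) × (P→R) = (250, -7298, -5462).
So ∂z/∂x = −n_x/n_z = 0.04577 and ∂z/∂y = −n_y/n_z = −1.33614.
Intercept c from P: 631 − 10.44 + 570.53 = 1191.10.
At (447, 449): z = 20.5 − 599.9 + 1191.10 = 611.6 m.

612 m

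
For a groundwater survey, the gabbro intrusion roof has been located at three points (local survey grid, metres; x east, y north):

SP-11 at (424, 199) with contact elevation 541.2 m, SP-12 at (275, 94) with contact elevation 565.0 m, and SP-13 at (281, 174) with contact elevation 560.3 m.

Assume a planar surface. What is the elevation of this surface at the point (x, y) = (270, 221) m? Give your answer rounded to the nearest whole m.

559 m

Let the plane be z = a·x + b·y + c.
SP-12−SP-11: −149a − 105b = 23.8;  SP-13−SP-11: −143a − 25b = 19.1.
Solving gives a = −0.12493, b = −0.04938.
Then c = 541.2 − a·424 − b·199 = 604.00.
At (270, 221): z = −33.7 − 10.9 + 604.00 = 559.4 m.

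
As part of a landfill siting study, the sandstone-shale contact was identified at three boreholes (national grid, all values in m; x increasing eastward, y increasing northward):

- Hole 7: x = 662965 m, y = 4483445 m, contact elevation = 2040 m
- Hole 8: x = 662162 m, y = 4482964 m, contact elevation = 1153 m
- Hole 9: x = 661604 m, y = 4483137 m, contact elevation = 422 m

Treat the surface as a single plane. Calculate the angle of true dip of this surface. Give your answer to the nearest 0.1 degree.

Two edge vectors: Hole 7→Hole 8 = (-803, -481, -887), Hole 7→Hole 9 = (-1361, -308, -1618).
Normal n = (Hole 7→Hole 8) × (Hole 7→Hole 9) = (505062, -92047, -407317).
So ∂z/∂x = −n_x/n_z = 1.23997 and ∂z/∂y = −n_y/n_z = −0.22598.
Gradient magnitude |∇z| = √(a² + b²) = √(1.53753 + 0.05107) = 1.26040.
True dip = arctan(1.26040) = 51.6°, dipping toward W (azimuth ≈ 280°).

51.6°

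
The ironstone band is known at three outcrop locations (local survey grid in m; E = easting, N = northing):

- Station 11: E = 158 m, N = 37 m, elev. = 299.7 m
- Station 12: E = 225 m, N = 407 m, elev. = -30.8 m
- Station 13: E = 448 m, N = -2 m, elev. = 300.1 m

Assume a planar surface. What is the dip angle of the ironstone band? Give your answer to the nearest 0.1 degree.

Two edge vectors: Station 11→Station 12 = (67, 370, -330.5), Station 11→Station 13 = (290, -39, 0.4).
Normal n = (Station 11→Station 12) × (Station 11→Station 13) = (-12741.5, -95871.8, -109913).
So ∂z/∂E = −n_x/n_z = −0.11592 and ∂z/∂N = −n_y/n_z = −0.87225.
Gradient magnitude |∇z| = √(a² + b²) = √(0.01344 + 0.76082) = 0.87992.
True dip = arctan(0.87992) = 41.3°, dipping toward N (azimuth ≈ 008°).

41.3°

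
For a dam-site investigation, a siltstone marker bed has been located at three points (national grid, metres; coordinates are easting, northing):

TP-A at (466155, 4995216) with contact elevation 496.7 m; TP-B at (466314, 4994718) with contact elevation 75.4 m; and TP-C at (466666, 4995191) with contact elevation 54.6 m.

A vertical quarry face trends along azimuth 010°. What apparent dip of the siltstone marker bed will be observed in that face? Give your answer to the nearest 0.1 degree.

Two edge vectors: TP-A→TP-B = (159, -498, -421.3), TP-A→TP-C = (511, -25, -442.1).
Normal n = (TP-A→TP-B) × (TP-A→TP-C) = (209633.3, -144990.4, 250503).
So ∂z/∂easting = −n_x/n_z = −0.83685 and ∂z/∂northing = −n_y/n_z = 0.57880.
Unit vector along 010° is (sin 10°, cos 10°) = (0.1736, 0.9848).
Slope in that direction = a·(0.1736) + b·(0.9848) = 0.42469.
Apparent dip = arctan|0.42469| = 23.0° (true dip is 45.5°, so apparent ≤ true as expected).

23.0°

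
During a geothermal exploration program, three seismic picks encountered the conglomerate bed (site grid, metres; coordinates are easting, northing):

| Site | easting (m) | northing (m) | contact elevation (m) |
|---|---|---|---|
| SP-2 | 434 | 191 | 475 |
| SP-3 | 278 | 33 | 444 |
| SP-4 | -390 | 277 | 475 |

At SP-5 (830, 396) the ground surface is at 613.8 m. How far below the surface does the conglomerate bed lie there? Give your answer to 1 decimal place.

95.0 m

Let the plane be z = a·easting + b·northing + c.
SP-3−SP-2: −156a − 158b = −31;  SP-4−SP-2: −824a + 86b = 0.
Solving gives a = 0.01856, b = 0.17787.
Then c = 475 − a·434 − b·191 = 432.97.
At (830, 396): z_contact = 15.41 + 70.44 + 432.97 = 518.82 m.
Depth below ground = 613.8 − 518.82 = 95.0 m.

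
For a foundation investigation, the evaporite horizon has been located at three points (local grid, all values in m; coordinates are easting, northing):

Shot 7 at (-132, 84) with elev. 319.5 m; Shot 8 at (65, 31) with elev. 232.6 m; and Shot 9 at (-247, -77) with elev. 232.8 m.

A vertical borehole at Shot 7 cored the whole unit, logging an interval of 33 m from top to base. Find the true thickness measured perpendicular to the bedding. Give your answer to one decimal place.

26.3 m

Two edge vectors: Shot 7→Shot 8 = (197, -53, -86.9), Shot 7→Shot 9 = (-115, -161, -86.7).
Normal n = (Shot 7→Shot 8) × (Shot 7→Shot 9) = (-9395.8, 27073.4, -37812).
So ∂z/∂easting = −n_x/n_z = −0.24849 and ∂z/∂northing = −n_y/n_z = 0.71600.
|∇z| = √(a²+b²) = 0.75789, so dip δ = arctan(0.75789) = 37.16°.
True thickness = vertical thickness × cos δ = 33 × cos 37.16° = 26.3 m.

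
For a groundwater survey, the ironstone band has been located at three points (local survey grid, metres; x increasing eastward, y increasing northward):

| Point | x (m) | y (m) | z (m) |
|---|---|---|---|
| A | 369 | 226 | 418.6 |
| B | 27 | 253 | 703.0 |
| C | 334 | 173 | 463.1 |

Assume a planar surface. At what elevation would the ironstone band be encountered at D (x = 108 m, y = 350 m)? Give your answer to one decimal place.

607.1 m

Let the plane be z = a·x + b·y + c.
B−A: −342a + 27b = 284.4;  C−A: −35a − 53b = 44.5.
Solving gives a = −0.85337, b = −0.27607.
Then c = 418.6 − a·369 − b·226 = 795.89.
At (108, 350): z = −92.2 − 96.6 + 795.89 = 607.1 m.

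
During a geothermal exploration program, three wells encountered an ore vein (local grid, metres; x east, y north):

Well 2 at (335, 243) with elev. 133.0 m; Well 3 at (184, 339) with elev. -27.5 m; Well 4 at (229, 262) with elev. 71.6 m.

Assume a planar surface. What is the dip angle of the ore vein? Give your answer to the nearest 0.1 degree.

Two edge vectors: Well 2→Well 3 = (-151, 96, -160.5), Well 2→Well 4 = (-106, 19, -61.4).
Normal n = (Well 2→Well 3) × (Well 2→Well 4) = (-2844.9, 7741.6, 7307).
So ∂z/∂x = −n_x/n_z = 0.38934 and ∂z/∂y = −n_y/n_z = −1.05948.
Gradient magnitude |∇z| = √(a² + b²) = √(0.15158 + 1.12249) = 1.12875.
True dip = arctan(1.12875) = 48.5°, dipping toward NNW (azimuth ≈ 340°).

48.5°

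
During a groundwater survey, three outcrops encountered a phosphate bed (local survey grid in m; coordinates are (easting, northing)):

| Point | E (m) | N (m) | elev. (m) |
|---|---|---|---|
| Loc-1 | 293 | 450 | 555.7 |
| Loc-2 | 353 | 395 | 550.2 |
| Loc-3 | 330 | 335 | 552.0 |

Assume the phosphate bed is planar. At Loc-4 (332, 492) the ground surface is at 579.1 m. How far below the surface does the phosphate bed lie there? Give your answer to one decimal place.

26.7 m

Two edge vectors: Loc-1→Loc-2 = (60, -55, -5.5), Loc-1→Loc-3 = (37, -115, -3.7).
Normal n = (Loc-1→Loc-2) × (Loc-1→Loc-3) = (-429, 18.5, -4865).
So ∂z/∂E = −n_x/n_z = −0.08818 and ∂z/∂N = −n_y/n_z = 0.00380.
Intercept c from Loc-1: 555.7 + 25.84 − 1.71 = 579.83.
At (332, 492): z_contact = −29.28 + 1.87 + 579.83 = 552.42 m.
Depth below ground = 579.1 − 552.42 = 26.7 m.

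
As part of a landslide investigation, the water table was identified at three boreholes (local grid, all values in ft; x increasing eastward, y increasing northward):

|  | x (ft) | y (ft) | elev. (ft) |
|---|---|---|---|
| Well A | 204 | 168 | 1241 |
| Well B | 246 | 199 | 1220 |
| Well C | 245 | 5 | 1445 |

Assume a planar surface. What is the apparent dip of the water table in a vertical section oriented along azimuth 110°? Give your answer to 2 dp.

36.25°

Let the plane be z = a·x + b·y + c.
Well B−Well A: 42a + 31b = −21;  Well C−Well A: 41a − 163b = 204.
Solving gives a = 0.35740, b = −1.16164.
Unit vector along 110° is (sin 110°, cos 110°) = (0.9397, -0.3420).
Slope in that direction = a·(0.9397) + b·(-0.3420) = 0.73315.
Apparent dip = arctan|0.73315| = 36.25° (true dip is 50.6°, so apparent ≤ true as expected).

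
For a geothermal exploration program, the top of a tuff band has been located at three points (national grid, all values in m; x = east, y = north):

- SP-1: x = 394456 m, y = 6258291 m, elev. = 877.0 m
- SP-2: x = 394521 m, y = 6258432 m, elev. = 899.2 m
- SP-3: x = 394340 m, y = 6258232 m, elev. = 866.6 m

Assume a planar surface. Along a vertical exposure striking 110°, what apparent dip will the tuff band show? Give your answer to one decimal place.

2.3°

Let the plane be z = a·x + b·y + c.
SP-2−SP-1: 65a + 141b = 22.2;  SP-3−SP-1: −116a − 59b = −10.4.
Solving gives a = 0.01251, b = 0.15168.
Unit vector along 110° is (sin 110°, cos 110°) = (0.9397, -0.3420).
Slope in that direction = a·(0.9397) + b·(-0.3420) = −0.04013.
Apparent dip = arctan|0.04013| = 2.3° (true dip is 8.7°, so apparent ≤ true as expected).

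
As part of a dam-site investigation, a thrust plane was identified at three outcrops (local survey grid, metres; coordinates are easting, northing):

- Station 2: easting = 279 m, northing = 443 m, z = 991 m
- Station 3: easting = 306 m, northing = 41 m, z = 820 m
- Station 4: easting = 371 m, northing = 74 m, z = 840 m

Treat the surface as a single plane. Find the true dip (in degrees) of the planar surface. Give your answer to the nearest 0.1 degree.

23.8°

Two edge vectors: Station 2→Station 3 = (27, -402, -171), Station 2→Station 4 = (92, -369, -151).
Normal n = (Station 2→Station 3) × (Station 2→Station 4) = (-2397, -11655, 27021).
So ∂z/∂easting = −n_x/n_z = 0.08871 and ∂z/∂northing = −n_y/n_z = 0.43133.
Gradient magnitude |∇z| = √(a² + b²) = √(0.00787 + 0.18605) = 0.44036.
True dip = arctan(0.44036) = 23.8°, dipping toward SSW (azimuth ≈ 192°).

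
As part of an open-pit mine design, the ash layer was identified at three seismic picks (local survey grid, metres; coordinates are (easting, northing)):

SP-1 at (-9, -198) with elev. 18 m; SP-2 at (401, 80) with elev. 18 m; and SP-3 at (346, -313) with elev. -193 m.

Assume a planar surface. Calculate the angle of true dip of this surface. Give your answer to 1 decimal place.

Let the plane be z = a·E + b·N + c.
SP-2−SP-1: 410a + 278b = 0;  SP-3−SP-1: 355a − 115b = −211.
Solving gives a = −0.40221, b = 0.59318.
Gradient magnitude |∇z| = √(a² + b²) = √(0.16177 + 0.35187) = 0.71669.
True dip = arctan(0.71669) = 35.6°, dipping toward SE (azimuth ≈ 146°).

35.6°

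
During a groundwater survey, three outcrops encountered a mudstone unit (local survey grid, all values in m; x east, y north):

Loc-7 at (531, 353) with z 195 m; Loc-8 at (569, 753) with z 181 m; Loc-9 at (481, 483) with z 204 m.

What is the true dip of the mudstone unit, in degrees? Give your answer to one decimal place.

12.3°

Two edge vectors: Loc-7→Loc-8 = (38, 400, -14), Loc-7→Loc-9 = (-50, 130, 9).
Normal n = (Loc-7→Loc-8) × (Loc-7→Loc-9) = (5420, 358, 24940).
So ∂z/∂x = −n_x/n_z = −0.21732 and ∂z/∂y = −n_y/n_z = −0.01435.
Gradient magnitude |∇z| = √(a² + b²) = √(0.04723 + 0.00021) = 0.21780.
True dip = arctan(0.21780) = 12.3°, dipping toward E (azimuth ≈ 086°).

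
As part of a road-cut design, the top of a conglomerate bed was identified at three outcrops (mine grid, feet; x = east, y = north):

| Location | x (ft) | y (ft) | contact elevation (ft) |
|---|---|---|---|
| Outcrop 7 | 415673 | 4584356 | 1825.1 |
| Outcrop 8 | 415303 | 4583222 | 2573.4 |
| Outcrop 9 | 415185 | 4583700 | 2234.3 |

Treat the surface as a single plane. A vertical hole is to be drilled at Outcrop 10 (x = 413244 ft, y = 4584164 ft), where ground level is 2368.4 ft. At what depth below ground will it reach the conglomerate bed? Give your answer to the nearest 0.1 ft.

Two edge vectors: Outcrop 7→Outcrop 8 = (-370, -1134, 748.3), Outcrop 7→Outcrop 9 = (-488, -656, 409.2).
Normal n = (Outcrop 7→Outcrop 8) × (Outcrop 7→Outcrop 9) = (26852, -213766.4, -310672).
So ∂z/∂x = −n_x/n_z = 0.086431993 and ∂z/∂y = −n_y/n_z = −0.688077458.
Intercept c from Outcrop 7: 1825.1 − 35927.45 + 3154392.02 = 3120289.68.
At (413244, 4584164): z_contact = 35717.50 − 3154259.91 + 3120289.68 = 1747.27 ft.
Depth below ground = 2368.4 − 1747.27 = 621.1 ft.

621.1 ft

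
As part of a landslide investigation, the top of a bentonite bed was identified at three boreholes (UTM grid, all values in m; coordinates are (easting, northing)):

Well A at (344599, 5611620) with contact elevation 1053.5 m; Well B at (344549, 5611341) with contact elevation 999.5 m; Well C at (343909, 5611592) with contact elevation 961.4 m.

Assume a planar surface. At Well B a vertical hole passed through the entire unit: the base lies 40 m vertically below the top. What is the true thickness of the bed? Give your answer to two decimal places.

39.13 m

Let the plane be z = a·E + b·N + c.
Well B−Well A: −50a − 279b = −54;  Well C−Well A: −690a − 28b = −92.1.
Solving gives a = 0.12654, b = 0.17087.
|∇z| = √(a²+b²) = 0.21263, so dip δ = arctan(0.21263) = 12.00°.
True thickness = vertical thickness × cos δ = 40 × cos 12.00° = 39.13 m.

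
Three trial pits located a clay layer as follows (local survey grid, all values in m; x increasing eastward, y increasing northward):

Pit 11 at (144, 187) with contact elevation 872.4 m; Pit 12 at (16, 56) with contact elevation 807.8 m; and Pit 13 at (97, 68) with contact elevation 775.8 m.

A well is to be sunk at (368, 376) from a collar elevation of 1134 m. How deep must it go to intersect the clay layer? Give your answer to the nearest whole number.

Let the plane be z = a·x + b·y + c.
Pit 12−Pit 11: −128a − 131b = −64.6;  Pit 13−Pit 11: −47a − 119b = −96.6.
Solving gives a = −0.54735, b = 1.02794.
Then c = 872.4 − a·144 − b·187 = 758.99.
At (368, 376): z_contact = −201.4 + 386.5 + 758.99 = 944.1 m.
Depth below ground = 1134 − 944.1 = 190 m.

190 m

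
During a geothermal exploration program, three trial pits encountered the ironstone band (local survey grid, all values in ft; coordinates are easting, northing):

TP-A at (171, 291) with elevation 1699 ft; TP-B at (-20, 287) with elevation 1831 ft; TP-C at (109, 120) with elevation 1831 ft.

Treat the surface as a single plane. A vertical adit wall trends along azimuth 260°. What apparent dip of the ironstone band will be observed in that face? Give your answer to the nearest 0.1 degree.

Two edge vectors: TP-A→TP-B = (-191, -4, 132), TP-A→TP-C = (-62, -171, 132).
Normal n = (TP-A→TP-B) × (TP-A→TP-C) = (22044, 17028, 32413).
So ∂z/∂easting = −n_x/n_z = −0.68010 and ∂z/∂northing = −n_y/n_z = −0.52534.
Unit vector along 260° is (sin 260°, cos 260°) = (-0.9848, -0.1736).
Slope in that direction = a·(-0.9848) + b·(-0.1736) = 0.76099.
Apparent dip = arctan|0.76099| = 37.3° (true dip is 40.7°, so apparent ≤ true as expected).

37.3°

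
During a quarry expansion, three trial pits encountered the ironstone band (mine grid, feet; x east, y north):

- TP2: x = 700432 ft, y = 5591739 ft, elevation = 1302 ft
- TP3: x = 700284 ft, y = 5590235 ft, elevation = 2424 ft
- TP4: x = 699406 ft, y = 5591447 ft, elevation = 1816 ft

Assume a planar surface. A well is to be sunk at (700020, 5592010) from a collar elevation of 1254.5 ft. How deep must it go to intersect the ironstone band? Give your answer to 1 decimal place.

Let the plane be z = a·x + b·y + c.
TP3−TP2: −148a − 1504b = 1122;  TP4−TP2: −1026a − 292b = 514.
Solving gives a = −0.296976841, b = −0.716786853.
Then c = 1302 − a·700432 − b·5591739 = 4217399.09.
At (700020, 5592010): z_contact = −207889.73 − 4008279.25 + 4217399.09 = 1230.11 ft.
Depth below ground = 1254.5 − 1230.11 = 24.4 ft.

24.4 ft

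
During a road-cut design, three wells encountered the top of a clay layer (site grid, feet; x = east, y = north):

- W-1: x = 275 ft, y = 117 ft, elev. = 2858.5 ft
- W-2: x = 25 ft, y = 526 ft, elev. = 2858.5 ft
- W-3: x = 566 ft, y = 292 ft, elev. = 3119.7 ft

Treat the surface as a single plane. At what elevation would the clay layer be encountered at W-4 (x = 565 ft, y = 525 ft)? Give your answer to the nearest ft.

Two edge vectors: W-1→W-2 = (-250, 409, 0), W-1→W-3 = (291, 175, 261.2).
Normal n = (W-1→W-2) × (W-1→W-3) = (106830.8, 65300, -162769).
So ∂z/∂x = −n_x/n_z = 0.65633 and ∂z/∂y = −n_y/n_z = 0.40118.
Intercept c from W-1: 2858.5 − 180.49 − 46.94 = 2631.07.
At (565, 525): z = 370.8 + 210.6 + 2631.07 = 3212.5 ft.

3213 ft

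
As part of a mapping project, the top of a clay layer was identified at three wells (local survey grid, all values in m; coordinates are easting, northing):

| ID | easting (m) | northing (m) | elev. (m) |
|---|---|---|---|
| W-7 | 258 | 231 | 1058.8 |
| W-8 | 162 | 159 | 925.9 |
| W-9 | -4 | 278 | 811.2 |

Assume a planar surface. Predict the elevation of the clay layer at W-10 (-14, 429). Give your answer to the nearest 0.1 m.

Let the plane be z = a·easting + b·northing + c.
W-8−W-7: −96a − 72b = −132.9;  W-9−W-7: −262a + 47b = −247.6.
Solving gives a = 1.02984, b = 0.47272.
Then c = 1058.8 − a·258 − b·231 = 683.90.
At (-14, 429): z = −14.4 + 202.8 + 683.90 = 872.3 m.

872.3 m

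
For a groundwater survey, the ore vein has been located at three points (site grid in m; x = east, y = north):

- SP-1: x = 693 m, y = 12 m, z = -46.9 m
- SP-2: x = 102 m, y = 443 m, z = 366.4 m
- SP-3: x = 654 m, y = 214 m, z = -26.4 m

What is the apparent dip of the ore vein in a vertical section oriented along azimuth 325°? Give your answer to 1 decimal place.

Let the plane be z = a·x + b·y + c.
SP-2−SP-1: −591a + 431b = 413.3;  SP-3−SP-1: −39a + 202b = 20.5.
Solving gives a = −0.72779, b = −0.03903.
Unit vector along 325° is (sin 325°, cos 325°) = (-0.5736, 0.8192).
Slope in that direction = a·(-0.5736) + b·(0.8192) = 0.38547.
Apparent dip = arctan|0.38547| = 21.1° (true dip is 36.1°, so apparent ≤ true as expected).

21.1°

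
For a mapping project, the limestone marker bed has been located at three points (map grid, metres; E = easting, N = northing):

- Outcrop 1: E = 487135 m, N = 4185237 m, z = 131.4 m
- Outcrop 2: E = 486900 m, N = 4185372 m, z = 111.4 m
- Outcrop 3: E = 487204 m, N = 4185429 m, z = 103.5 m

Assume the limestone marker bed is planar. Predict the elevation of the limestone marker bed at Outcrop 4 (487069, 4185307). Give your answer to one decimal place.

Let the plane be z = a·E + b·N + c.
Outcrop 2−Outcrop 1: −235a + 135b = −20;  Outcrop 3−Outcrop 1: 69a + 192b = −27.9.
Solving gives a = 0.001350234, b = −0.145797740.
Then c = 131.4 − a·487135 − b·4185237 = 609671.75.
At (487069, 4185307): z = 657.7 − 610208.3 + 609671.75 = 121.1 m.

121.1 m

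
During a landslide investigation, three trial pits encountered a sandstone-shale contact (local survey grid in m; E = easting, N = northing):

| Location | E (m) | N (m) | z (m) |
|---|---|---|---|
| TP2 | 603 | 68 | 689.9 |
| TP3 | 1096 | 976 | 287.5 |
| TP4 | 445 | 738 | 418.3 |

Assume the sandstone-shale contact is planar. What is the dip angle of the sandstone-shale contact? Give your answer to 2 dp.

Two edge vectors: TP2→TP3 = (493, 908, -402.4), TP2→TP4 = (-158, 670, -271.6).
Normal n = (TP2→TP3) × (TP2→TP4) = (22995.2, 197478, 473774).
So ∂z/∂E = −n_x/n_z = −0.04854 and ∂z/∂N = −n_y/n_z = −0.41682.
Gradient magnitude |∇z| = √(a² + b²) = √(0.00236 + 0.17374) = 0.41964.
True dip = arctan(0.41964) = 22.76°, dipping toward N (azimuth ≈ 007°).

22.76°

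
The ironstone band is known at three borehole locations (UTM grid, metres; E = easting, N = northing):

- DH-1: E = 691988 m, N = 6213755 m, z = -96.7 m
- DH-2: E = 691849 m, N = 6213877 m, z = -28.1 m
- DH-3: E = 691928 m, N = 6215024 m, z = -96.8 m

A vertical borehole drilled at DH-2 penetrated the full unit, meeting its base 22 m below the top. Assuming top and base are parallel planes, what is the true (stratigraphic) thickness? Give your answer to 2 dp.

Two edge vectors: DH-1→DH-2 = (-139, 122, 68.6), DH-1→DH-3 = (-60, 1269, -0.1).
Normal n = (DH-1→DH-2) × (DH-1→DH-3) = (-87065.6, -4129.9, -169071).
So ∂z/∂E = −n_x/n_z = −0.51496 and ∂z/∂N = −n_y/n_z = −0.02443.
|∇z| = √(a²+b²) = 0.51554, so dip δ = arctan(0.51554) = 27.27°.
True thickness = vertical thickness × cos δ = 22 × cos 27.27° = 19.55 m.

19.55 m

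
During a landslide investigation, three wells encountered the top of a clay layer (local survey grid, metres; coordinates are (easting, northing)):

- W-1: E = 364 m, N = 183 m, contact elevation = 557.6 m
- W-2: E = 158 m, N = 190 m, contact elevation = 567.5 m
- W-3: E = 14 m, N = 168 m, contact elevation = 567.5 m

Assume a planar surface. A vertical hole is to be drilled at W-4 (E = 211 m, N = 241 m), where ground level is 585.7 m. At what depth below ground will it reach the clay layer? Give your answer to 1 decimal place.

7.2 m

Two edge vectors: W-1→W-2 = (-206, 7, 9.9), W-1→W-3 = (-350, -15, 9.9).
Normal n = (W-1→W-2) × (W-1→W-3) = (217.8, -1425.6, 5540).
So ∂z/∂E = −n_x/n_z = −0.03931 and ∂z/∂N = −n_y/n_z = 0.25733.
Intercept c from W-1: 557.6 + 14.31 − 47.09 = 524.82.
At (211, 241): z_contact = −8.30 + 62.02 + 524.82 = 578.54 m.
Depth below ground = 585.7 − 578.54 = 7.2 m.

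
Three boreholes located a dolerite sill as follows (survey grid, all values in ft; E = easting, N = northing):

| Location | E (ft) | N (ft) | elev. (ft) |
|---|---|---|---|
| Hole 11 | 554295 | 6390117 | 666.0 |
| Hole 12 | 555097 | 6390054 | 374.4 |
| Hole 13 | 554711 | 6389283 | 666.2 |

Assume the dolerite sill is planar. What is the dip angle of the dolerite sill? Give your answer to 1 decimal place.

22.9°

Two edge vectors: Hole 11→Hole 12 = (802, -63, -291.6), Hole 11→Hole 13 = (416, -834, 0.2).
Normal n = (Hole 11→Hole 12) × (Hole 11→Hole 13) = (-243207, -121466, -642660).
So ∂z/∂E = −n_x/n_z = −0.37844 and ∂z/∂N = −n_y/n_z = −0.18901.
Gradient magnitude |∇z| = √(a² + b²) = √(0.14322 + 0.03572) = 0.42301.
True dip = arctan(0.42301) = 22.9°, dipping toward ENE (azimuth ≈ 063°).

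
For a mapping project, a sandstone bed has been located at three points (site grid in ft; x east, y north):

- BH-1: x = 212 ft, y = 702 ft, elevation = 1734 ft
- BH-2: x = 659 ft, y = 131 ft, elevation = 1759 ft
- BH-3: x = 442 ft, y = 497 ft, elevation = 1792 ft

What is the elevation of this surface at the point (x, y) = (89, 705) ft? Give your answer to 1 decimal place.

Let the plane be z = a·x + b·y + c.
BH-2−BH-1: 447a − 571b = 25;  BH-3−BH-1: 230a − 205b = 58.
Solving gives a = 0.70520, b = 0.50828.
Then c = 1734 − a·212 − b·702 = 1227.69.
At (89, 705): z = 62.8 + 358.3 + 1227.69 = 1648.8 ft.

1648.8 ft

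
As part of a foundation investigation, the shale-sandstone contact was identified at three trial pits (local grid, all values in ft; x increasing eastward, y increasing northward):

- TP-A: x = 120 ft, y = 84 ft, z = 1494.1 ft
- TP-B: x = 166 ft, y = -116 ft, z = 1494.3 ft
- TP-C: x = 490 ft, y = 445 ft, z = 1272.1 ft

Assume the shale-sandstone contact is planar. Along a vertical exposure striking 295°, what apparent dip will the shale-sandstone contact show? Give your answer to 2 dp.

Let the plane be z = a·x + b·y + c.
TP-B−TP-A: 46a − 200b = 0.2;  TP-C−TP-A: 370a + 361b = −222.
Solving gives a = −0.48924, b = −0.11352.
Unit vector along 295° is (sin 295°, cos 295°) = (-0.9063, 0.4226).
Slope in that direction = a·(-0.9063) + b·(0.4226) = 0.39542.
Apparent dip = arctan|0.39542| = 21.57° (true dip is 26.7°, so apparent ≤ true as expected).

21.57°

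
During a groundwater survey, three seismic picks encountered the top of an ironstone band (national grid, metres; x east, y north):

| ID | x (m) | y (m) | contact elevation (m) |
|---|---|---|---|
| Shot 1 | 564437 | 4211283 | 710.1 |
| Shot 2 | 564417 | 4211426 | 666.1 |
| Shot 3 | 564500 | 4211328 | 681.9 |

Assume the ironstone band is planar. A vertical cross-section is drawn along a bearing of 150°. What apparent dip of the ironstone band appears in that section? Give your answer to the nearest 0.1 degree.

10.6°

Two edge vectors: Shot 1→Shot 2 = (-20, 143, -44), Shot 1→Shot 3 = (63, 45, -28.2).
Normal n = (Shot 1→Shot 2) × (Shot 1→Shot 3) = (-2052.6, -3336, -9909).
So ∂z/∂x = −n_x/n_z = −0.20715 and ∂z/∂y = −n_y/n_z = −0.33666.
Unit vector along 150° is (sin 150°, cos 150°) = (0.5000, -0.8660).
Slope in that direction = a·(0.5000) + b·(-0.8660) = 0.18799.
Apparent dip = arctan|0.18799| = 10.6° (true dip is 21.6°, so apparent ≤ true as expected).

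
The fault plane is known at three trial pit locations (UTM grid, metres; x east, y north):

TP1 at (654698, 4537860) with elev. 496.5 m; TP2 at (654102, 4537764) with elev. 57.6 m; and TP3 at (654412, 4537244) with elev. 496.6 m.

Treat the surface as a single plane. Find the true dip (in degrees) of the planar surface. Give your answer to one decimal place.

Let the plane be z = a·x + b·y + c.
TP2−TP1: −596a − 96b = −438.9;  TP3−TP1: −286a − 616b = 0.1.
Solving gives a = 0.79596, b = −0.36972.
Gradient magnitude |∇z| = √(a² + b²) = √(0.63355 + 0.13669) = 0.87764.
True dip = arctan(0.87764) = 41.3°, dipping toward WNW (azimuth ≈ 295°).

41.3°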